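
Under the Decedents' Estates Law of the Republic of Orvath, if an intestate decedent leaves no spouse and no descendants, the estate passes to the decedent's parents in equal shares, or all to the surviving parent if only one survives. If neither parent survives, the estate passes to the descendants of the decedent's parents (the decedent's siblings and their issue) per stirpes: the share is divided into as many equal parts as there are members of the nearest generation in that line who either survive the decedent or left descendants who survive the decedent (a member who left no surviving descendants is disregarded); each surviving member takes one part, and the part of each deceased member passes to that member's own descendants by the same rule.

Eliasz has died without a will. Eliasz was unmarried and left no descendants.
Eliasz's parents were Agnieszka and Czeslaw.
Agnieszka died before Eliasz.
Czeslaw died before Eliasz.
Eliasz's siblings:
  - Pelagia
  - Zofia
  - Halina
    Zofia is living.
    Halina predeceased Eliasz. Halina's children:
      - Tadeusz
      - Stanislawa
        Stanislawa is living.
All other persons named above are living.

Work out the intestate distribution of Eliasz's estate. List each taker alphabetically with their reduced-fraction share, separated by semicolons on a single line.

Neither parent survives and there are no descendants, so the estate passes to Eliasz's siblings and their issue per stirpes.
The estate is divided into 3 equal shares of 1/3 among Pelagia, Zofia, Halina.
Pelagia is living and takes 1/3.
Zofia is living and takes 1/3.
Halina predeceased; the 1/3 allotted to Halina's branch passes to Halina's issue by representation.
The 1/3 is divided into 2 equal shares of 1/6 among Tadeusz, Stanislawa.
Tadeusz is living and takes 1/6.
Stanislawa is living and takes 1/6.

Pelagia 1/3; Stanislawa 1/6; Tadeusz 1/6; Zofia 1/3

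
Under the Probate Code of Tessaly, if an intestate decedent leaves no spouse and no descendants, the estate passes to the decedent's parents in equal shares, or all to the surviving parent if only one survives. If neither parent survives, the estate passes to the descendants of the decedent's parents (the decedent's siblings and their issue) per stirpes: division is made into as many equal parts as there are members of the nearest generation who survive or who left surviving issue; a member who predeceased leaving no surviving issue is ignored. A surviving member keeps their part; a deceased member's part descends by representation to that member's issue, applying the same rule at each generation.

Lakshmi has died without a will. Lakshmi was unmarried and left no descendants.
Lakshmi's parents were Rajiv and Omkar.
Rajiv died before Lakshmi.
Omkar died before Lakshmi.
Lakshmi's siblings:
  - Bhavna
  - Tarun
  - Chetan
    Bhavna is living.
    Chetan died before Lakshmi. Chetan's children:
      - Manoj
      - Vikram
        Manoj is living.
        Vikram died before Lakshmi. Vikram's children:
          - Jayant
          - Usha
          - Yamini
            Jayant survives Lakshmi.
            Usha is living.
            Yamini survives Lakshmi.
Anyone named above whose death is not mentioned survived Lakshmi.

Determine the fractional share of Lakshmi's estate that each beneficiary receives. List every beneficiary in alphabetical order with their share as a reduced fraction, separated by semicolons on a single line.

Bhavna 1/3; Jayant 1/18; Manoj 1/6; Tarun 1/3; Usha 1/18; Yamini 1/18

Neither parent survives and there are no descendants, so the estate passes to Lakshmi's siblings and their issue per stirpes.
The estate is divided into 3 equal shares of 1/3 among Bhavna, Tarun, Chetan.
Bhavna is living and takes 1/3.
Tarun is living and takes 1/3.
Chetan predeceased; the 1/3 allotted to Chetan's branch passes to Chetan's issue by representation.
The 1/3 is divided into 2 equal shares of 1/6 among Manoj, Vikram.
Manoj is living and takes 1/6.
Vikram predeceased; the 1/6 allotted to Vikram's branch passes to Vikram's issue by representation.
The 1/6 is divided into 3 equal shares of 1/18 among Jayant, Usha, Yamini.
Jayant is living and takes 1/18.
Usha is living and takes 1/18.
Yamini is living and takes 1/18.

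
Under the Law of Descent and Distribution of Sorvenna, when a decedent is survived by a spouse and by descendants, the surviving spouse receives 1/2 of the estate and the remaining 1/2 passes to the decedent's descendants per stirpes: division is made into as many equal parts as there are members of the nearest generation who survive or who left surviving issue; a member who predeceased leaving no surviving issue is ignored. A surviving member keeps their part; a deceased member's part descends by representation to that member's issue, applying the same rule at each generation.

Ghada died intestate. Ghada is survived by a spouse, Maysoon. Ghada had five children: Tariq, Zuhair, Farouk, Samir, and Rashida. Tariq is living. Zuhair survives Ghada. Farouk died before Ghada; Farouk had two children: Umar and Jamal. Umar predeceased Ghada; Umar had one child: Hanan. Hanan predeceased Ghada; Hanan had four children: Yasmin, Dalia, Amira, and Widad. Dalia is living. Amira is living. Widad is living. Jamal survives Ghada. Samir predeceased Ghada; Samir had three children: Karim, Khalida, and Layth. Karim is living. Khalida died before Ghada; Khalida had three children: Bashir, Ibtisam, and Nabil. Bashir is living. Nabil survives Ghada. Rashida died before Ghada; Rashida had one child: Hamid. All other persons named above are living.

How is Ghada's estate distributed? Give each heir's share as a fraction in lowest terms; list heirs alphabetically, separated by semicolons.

Maysoon, as surviving spouse, takes 1/2.
The remaining 1/2 passes to Ghada's descendants per stirpes.
The 1/2 is divided into 5 equal shares of 1/10 among Tariq, Zuhair, Farouk, Samir, Rashida.
Tariq is living and takes 1/10.
Zuhair is living and takes 1/10.
Farouk predeceased; the 1/10 allotted to Farouk's branch passes to Farouk's issue by representation.
The 1/10 is divided into 2 equal shares of 1/20 among Umar, Jamal.
Umar predeceased; the 1/20 allotted to Umar's branch passes to Umar's issue by representation.
Hanan's line is the sole branch at this level, so the full 1/20 passes to Hanan's issue by representation.
The 1/20 is divided into 4 equal shares of 1/80 among Yasmin, Dalia, Amira, Widad.
Yasmin is living and takes 1/80.
Dalia is living and takes 1/80.
Amira is living and takes 1/80.
Widad is living and takes 1/80.
Jamal is living and takes 1/20.
Samir predeceased; the 1/10 allotted to Samir's branch passes to Samir's issue by representation.
The 1/10 is divided into 3 equal shares of 1/30 among Karim, Khalida, Layth.
Karim is living and takes 1/30.
Khalida predeceased; the 1/30 allotted to Khalida's branch passes to Khalida's issue by representation.
The 1/30 is divided into 3 equal shares of 1/90 among Bashir, Ibtisam, Nabil.
Bashir is living and takes 1/90.
Ibtisam is living and takes 1/90.
Nabil is living and takes 1/90.
Layth is living and takes 1/30.
Rashida predeceased; the 1/10 allotted to Rashida's branch passes to Rashida's issue by representation.
Hamid is the sole taker at this level and receives the full 1/10.

Amira 1/80; Bashir 1/90; Dalia 1/80; Hamid 1/10; Ibtisam 1/90; Jamal 1/20; Karim 1/30; Layth 1/30; Maysoon 1/2; Nabil 1/90; Tariq 1/10; Widad 1/80; Yasmin 1/80; Zuhair 1/10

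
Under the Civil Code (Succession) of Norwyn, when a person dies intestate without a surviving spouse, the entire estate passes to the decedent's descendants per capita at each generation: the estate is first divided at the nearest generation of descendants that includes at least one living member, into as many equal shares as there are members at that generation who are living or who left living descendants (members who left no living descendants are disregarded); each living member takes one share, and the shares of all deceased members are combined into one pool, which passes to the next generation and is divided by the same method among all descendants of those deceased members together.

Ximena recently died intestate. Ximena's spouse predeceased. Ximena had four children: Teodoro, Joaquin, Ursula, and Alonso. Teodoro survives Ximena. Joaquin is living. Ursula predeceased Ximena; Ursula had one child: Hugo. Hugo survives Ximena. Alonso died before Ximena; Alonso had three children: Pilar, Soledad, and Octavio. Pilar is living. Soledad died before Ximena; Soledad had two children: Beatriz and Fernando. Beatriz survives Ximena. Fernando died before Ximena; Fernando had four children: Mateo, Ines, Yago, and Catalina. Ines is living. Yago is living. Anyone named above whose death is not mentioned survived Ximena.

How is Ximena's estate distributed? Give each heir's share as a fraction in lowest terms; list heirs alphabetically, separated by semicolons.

There is no surviving spouse, so the entire estate passes to Ximena's descendants per capita at each generation.
At generation 1 (Teodoro, Joaquin, Ursula, Alonso) there are 4 shares of (1)/4 = 1/4 each.
Living: Teodoro and Joaquin — each takes 1/4.
Deceased: Ursula and Alonso. Their combined 1/2 is pooled and carried to generation 2.
At generation 2 (Hugo, Pilar, Soledad, Octavio) there are 4 shares of (1/2)/4 = 1/8 each.
Living: Hugo, Pilar, and Octavio — each takes 1/8.
Deceased: Soledad. That 1/8 share is carried to generation 3.
At generation 3 (Beatriz, Fernando) there are 2 shares of (1/8)/2 = 1/16 each.
Living: Beatriz — each takes 1/16.
Deceased: Fernando. That 1/16 share is carried to generation 4.
At generation 4 (Mateo, Ines, Yago, Catalina) there are 4 shares of (1/16)/4 = 1/64 each.
Living: Mateo, Ines, Yago, and Catalina — each takes 1/64.

Beatriz 1/16; Catalina 1/64; Hugo 1/8; Ines 1/64; Joaquin 1/4; Mateo 1/64; Octavio 1/8; Pilar 1/8; Teodoro 1/4; Yago 1/64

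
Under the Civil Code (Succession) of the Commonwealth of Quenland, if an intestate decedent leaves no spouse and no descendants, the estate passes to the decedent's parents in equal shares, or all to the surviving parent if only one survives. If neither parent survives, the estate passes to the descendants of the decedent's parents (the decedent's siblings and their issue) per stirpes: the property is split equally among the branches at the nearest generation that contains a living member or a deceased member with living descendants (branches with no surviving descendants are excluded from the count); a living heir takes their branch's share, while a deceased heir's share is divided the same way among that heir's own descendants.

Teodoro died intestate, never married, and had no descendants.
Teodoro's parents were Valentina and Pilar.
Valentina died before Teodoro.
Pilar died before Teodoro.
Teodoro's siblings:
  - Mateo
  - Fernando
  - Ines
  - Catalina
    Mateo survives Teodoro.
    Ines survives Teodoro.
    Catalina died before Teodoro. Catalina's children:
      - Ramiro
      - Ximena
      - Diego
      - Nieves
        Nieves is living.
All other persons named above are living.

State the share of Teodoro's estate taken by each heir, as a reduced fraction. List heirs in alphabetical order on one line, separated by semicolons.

Neither parent survives and there are no descendants, so the estate passes to Teodoro's siblings and their issue per stirpes.
The estate is divided into 4 equal shares of 1/4 among Mateo, Fernando, Ines, Catalina.
Mateo is living and takes 1/4.
Fernando is living and takes 1/4.
Ines is living and takes 1/4.
Catalina predeceased; the 1/4 allotted to Catalina's branch passes to Catalina's issue by representation.
The 1/4 is divided into 4 equal shares of 1/16 among Ramiro, Ximena, Diego, Nieves.
Ramiro is living and takes 1/16.
Ximena is living and takes 1/16.
Diego is living and takes 1/16.
Nieves is living and takes 1/16.

Diego 1/16; Fernando 1/4; Ines 1/4; Mateo 1/4; Nieves 1/16; Ramiro 1/16; Ximena 1/16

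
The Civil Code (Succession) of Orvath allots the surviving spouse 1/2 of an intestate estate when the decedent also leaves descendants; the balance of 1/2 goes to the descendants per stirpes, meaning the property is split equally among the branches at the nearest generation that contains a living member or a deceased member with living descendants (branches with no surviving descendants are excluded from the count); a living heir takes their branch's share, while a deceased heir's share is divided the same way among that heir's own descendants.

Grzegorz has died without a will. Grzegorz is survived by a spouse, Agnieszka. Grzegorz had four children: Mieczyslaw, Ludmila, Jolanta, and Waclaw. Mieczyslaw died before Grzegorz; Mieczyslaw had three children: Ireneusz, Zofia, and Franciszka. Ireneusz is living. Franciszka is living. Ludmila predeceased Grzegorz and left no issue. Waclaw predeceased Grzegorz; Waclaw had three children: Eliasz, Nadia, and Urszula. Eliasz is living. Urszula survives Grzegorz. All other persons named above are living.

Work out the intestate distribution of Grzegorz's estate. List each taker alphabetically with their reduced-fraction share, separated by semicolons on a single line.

Agnieszka, as surviving spouse, takes 1/2.
The remaining 1/2 passes to Grzegorz's descendants per stirpes.
Ludmila left no surviving issue, so that branch lapses and is disregarded.
The 1/2 is divided into 3 equal shares of 1/6 among Mieczyslaw, Jolanta, Waclaw.
Mieczyslaw predeceased; the 1/6 allotted to Mieczyslaw's branch passes to Mieczyslaw's issue by representation.
The 1/6 is divided into 3 equal shares of 1/18 among Ireneusz, Zofia, Franciszka.
Ireneusz is living and takes 1/18.
Zofia is living and takes 1/18.
Franciszka is living and takes 1/18.
Jolanta is living and takes 1/6.
Waclaw predeceased; the 1/6 allotted to Waclaw's branch passes to Waclaw's issue by representation.
The 1/6 is divided into 3 equal shares of 1/18 among Eliasz, Nadia, Urszula.
Eliasz is living and takes 1/18.
Nadia is living and takes 1/18.
Urszula is living and takes 1/18.

Agnieszka 1/2; Eliasz 1/18; Franciszka 1/18; Ireneusz 1/18; Jolanta 1/6; Nadia 1/18; Urszula 1/18; Zofia 1/18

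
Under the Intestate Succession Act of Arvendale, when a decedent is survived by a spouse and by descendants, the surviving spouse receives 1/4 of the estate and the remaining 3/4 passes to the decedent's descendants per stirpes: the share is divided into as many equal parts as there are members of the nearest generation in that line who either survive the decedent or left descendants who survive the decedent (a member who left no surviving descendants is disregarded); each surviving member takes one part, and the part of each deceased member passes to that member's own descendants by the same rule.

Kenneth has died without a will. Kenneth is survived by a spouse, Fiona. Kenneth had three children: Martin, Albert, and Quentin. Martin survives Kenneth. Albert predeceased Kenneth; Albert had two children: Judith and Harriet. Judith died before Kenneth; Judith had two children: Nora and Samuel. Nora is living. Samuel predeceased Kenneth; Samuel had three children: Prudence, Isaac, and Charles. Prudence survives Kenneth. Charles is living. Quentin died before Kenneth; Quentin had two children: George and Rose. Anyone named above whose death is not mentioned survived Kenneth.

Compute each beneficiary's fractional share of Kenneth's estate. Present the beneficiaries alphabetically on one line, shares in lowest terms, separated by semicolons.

Fiona, as surviving spouse, takes 1/4.
The remaining 3/4 passes to Kenneth's descendants per stirpes.
The 3/4 is divided into 3 equal shares of 1/4 among Martin, Albert, Quentin.
Martin is living and takes 1/4.
Albert predeceased; the 1/4 allotted to Albert's branch passes to Albert's issue by representation.
The 1/4 is divided into 2 equal shares of 1/8 among Judith, Harriet.
Judith predeceased; the 1/8 allotted to Judith's branch passes to Judith's issue by representation.
The 1/8 is divided into 2 equal shares of 1/16 among Nora, Samuel.
Nora is living and takes 1/16.
Samuel predeceased; the 1/16 allotted to Samuel's branch passes to Samuel's issue by representation.
The 1/16 is divided into 3 equal shares of 1/48 among Prudence, Isaac, Charles.
Prudence is living and takes 1/48.
Isaac is living and takes 1/48.
Charles is living and takes 1/48.
Harriet is living and takes 1/8.
Quentin predeceased; the 1/4 allotted to Quentin's branch passes to Quentin's issue by representation.
The 1/4 is divided into 2 equal shares of 1/8 among George, Rose.
George is living and takes 1/8.
Rose is living and takes 1/8.

Charles 1/48; Fiona 1/4; George 1/8; Harriet 1/8; Isaac 1/48; Martin 1/4; Nora 1/16; Prudence 1/48; Rose 1/8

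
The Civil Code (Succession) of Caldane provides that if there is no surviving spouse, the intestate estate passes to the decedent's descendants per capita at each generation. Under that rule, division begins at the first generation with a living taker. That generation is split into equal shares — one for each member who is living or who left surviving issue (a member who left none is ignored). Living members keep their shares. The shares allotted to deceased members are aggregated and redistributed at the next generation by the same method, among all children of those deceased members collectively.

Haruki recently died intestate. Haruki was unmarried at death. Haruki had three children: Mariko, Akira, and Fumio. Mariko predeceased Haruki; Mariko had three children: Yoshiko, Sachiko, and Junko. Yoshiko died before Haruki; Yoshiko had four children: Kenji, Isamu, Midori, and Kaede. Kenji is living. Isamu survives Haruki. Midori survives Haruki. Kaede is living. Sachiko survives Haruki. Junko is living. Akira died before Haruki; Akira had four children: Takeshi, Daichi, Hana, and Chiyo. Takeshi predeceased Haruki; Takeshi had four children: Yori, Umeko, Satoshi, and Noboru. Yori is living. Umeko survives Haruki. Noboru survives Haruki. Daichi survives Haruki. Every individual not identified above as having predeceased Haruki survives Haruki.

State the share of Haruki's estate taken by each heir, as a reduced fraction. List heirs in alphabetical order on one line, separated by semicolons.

Chiyo 2/21; Daichi 2/21; Fumio 1/3; Hana 2/21; Isamu 1/42; Junko 2/21; Kaede 1/42; Kenji 1/42; Midori 1/42; Noboru 1/42; Sachiko 2/21; Satoshi 1/42; Umeko 1/42; Yori 1/42

There is no surviving spouse, so the entire estate passes to Haruki's descendants per capita at each generation.
At generation 1 (Mariko, Akira, Fumio) there are 3 shares of (1)/3 = 1/3 each.
Living: Fumio — each takes 1/3.
Deceased: Mariko and Akira. Their combined 2/3 is pooled and carried to generation 2.
At generation 2 (Yoshiko, Sachiko, Junko, Takeshi, Daichi, Hana, Chiyo) there are 7 shares of (2/3)/7 = 2/21 each.
Living: Sachiko, Junko, Daichi, Hana, and Chiyo — each takes 2/21.
Deceased: Yoshiko and Takeshi. Their combined 4/21 is pooled and carried to generation 3.
At generation 3 (Kenji, Isamu, Midori, Kaede, Yori, Umeko, Satoshi, Noboru) there are 8 shares of (4/21)/8 = 1/42 each.
Living: Kenji, Isamu, Midori, Kaede, Yori, Umeko, Satoshi, and Noboru — each takes 1/42.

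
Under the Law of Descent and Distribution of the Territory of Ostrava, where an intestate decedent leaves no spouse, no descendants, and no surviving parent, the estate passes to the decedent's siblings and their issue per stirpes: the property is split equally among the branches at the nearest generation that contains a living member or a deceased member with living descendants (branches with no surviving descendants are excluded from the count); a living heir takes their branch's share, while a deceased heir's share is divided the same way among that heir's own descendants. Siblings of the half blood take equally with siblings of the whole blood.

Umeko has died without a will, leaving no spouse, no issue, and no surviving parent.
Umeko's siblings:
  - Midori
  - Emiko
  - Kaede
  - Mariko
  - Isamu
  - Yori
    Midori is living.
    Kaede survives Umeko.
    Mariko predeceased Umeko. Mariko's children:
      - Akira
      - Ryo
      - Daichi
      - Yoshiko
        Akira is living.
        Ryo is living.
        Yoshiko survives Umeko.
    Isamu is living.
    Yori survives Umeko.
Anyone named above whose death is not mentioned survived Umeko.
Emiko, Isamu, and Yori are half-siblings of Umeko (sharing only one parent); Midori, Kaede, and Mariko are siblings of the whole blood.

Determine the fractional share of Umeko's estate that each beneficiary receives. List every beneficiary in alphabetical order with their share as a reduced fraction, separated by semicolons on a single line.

Akira 1/24; Daichi 1/24; Emiko 1/6; Isamu 1/6; Kaede 1/6; Midori 1/6; Ryo 1/24; Yori 1/6; Yoshiko 1/24

No spouse, descendants, or parent survives, so the estate passes to Umeko's siblings per stirpes.
Half-blood and whole-blood siblings take equally under the stated rule.
The estate is divided into 6 equal shares of 1/6 among Midori, Emiko, Kaede, Mariko, Isamu, Yori.
Midori is living and takes 1/6.
Emiko is living and takes 1/6.
Kaede is living and takes 1/6.
Mariko predeceased; the 1/6 allotted to Mariko's branch passes to Mariko's issue by representation.
The 1/6 is divided into 4 equal shares of 1/24 among Akira, Ryo, Daichi, Yoshiko.
Akira is living and takes 1/24.
Ryo is living and takes 1/24.
Daichi is living and takes 1/24.
Yoshiko is living and takes 1/24.
Isamu is living and takes 1/6.
Yori is living and takes 1/6.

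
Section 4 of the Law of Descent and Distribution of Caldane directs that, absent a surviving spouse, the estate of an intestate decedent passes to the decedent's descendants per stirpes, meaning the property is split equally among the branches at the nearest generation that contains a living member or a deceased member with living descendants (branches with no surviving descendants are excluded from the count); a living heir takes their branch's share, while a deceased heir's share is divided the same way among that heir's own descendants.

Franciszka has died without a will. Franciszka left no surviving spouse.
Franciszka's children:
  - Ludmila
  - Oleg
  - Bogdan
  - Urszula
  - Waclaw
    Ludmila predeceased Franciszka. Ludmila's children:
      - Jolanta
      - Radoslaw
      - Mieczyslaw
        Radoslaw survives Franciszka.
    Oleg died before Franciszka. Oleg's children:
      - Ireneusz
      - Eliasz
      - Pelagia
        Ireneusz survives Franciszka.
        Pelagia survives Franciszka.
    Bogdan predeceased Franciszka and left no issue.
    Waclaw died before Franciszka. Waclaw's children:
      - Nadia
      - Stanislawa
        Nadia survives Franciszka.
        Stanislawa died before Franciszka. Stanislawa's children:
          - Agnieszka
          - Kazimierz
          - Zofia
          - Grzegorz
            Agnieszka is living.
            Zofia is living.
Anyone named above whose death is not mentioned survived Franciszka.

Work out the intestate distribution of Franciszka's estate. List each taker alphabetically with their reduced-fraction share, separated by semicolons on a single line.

There is no surviving spouse, so the entire estate passes to Franciszka's descendants per stirpes.
Bogdan left no surviving issue, so that branch lapses and is disregarded.
The estate is divided into 4 equal shares of 1/4 among Ludmila, Oleg, Urszula, Waclaw.
Ludmila predeceased; the 1/4 allotted to Ludmila's branch passes to Ludmila's issue by representation.
The 1/4 is divided into 3 equal shares of 1/12 among Jolanta, Radoslaw, Mieczyslaw.
Jolanta is living and takes 1/12.
Radoslaw is living and takes 1/12.
Mieczyslaw is living and takes 1/12.
Oleg predeceased; the 1/4 allotted to Oleg's branch passes to Oleg's issue by representation.
The 1/4 is divided into 3 equal shares of 1/12 among Ireneusz, Eliasz, Pelagia.
Ireneusz is living and takes 1/12.
Eliasz is living and takes 1/12.
Pelagia is living and takes 1/12.
Urszula is living and takes 1/4.
Waclaw predeceased; the 1/4 allotted to Waclaw's branch passes to Waclaw's issue by representation.
The 1/4 is divided into 2 equal shares of 1/8 among Nadia, Stanislawa.
Nadia is living and takes 1/8.
Stanislawa predeceased; the 1/8 allotted to Stanislawa's branch passes to Stanislawa's issue by representation.
The 1/8 is divided into 4 equal shares of 1/32 among Agnieszka, Kazimierz, Zofia, Grzegorz.
Agnieszka is living and takes 1/32.
Kazimierz is living and takes 1/32.
Zofia is living and takes 1/32.
Grzegorz is living and takes 1/32.

Agnieszka 1/32; Eliasz 1/12; Grzegorz 1/32; Ireneusz 1/12; Jolanta 1/12; Kazimierz 1/32; Mieczyslaw 1/12; Nadia 1/8; Pelagia 1/12; Radoslaw 1/12; Urszula 1/4; Zofia 1/32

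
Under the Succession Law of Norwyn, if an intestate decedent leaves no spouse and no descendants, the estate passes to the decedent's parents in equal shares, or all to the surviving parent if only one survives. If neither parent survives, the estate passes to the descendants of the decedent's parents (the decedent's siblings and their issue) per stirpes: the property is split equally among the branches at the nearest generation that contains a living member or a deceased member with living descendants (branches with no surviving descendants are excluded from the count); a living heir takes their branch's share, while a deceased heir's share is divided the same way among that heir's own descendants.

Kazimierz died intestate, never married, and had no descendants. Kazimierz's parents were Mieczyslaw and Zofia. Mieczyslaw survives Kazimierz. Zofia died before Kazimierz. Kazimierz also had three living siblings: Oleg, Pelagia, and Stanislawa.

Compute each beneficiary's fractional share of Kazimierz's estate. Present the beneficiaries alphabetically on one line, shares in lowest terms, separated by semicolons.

Mieczyslaw 1

Only one parent, Mieczyslaw, survives, so Mieczyslaw takes the entire estate. The siblings take nothing because a surviving parent has priority.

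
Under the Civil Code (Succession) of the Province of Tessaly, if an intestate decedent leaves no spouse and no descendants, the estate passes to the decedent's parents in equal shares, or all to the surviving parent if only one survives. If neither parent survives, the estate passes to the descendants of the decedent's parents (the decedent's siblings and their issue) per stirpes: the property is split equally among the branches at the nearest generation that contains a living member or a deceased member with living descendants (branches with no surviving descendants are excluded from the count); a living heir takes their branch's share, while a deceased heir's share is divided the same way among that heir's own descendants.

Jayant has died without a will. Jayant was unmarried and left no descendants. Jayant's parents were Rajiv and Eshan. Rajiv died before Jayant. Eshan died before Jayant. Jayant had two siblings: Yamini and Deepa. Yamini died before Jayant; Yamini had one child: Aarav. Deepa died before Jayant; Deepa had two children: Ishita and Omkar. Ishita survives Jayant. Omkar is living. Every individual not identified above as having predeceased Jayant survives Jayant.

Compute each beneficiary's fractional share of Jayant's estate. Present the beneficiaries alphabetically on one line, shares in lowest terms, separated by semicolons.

Aarav 1/2; Ishita 1/4; Omkar 1/4

Neither parent survives and there are no descendants, so the estate passes to Jayant's siblings and their issue per stirpes.
The estate is divided into 2 equal shares of 1/2 among Yamini, Deepa.
Yamini predeceased; the 1/2 allotted to Yamini's branch passes to Yamini's issue by representation.
Aarav is the sole taker at this level and receives the full 1/2.
Deepa predeceased; the 1/2 allotted to Deepa's branch passes to Deepa's issue by representation.
The 1/2 is divided into 2 equal shares of 1/4 among Ishita, Omkar.
Ishita is living and takes 1/4.
Omkar is living and takes 1/4.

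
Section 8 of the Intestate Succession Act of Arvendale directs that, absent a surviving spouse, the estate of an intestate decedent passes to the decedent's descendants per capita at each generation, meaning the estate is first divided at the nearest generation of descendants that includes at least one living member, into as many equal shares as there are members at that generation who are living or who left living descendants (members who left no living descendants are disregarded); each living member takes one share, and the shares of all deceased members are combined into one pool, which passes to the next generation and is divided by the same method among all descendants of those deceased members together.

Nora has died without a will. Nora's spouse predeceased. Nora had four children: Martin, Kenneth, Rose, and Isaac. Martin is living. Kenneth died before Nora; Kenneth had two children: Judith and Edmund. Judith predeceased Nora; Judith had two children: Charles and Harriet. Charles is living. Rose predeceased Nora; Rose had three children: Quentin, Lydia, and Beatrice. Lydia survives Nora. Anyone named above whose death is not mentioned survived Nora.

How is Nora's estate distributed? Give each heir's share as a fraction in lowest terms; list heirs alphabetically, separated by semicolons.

Beatrice 1/10; Charles 1/20; Edmund 1/10; Harriet 1/20; Isaac 1/4; Lydia 1/10; Martin 1/4; Quentin 1/10

There is no surviving spouse, so the entire estate passes to Nora's descendants per capita at each generation.
At generation 1 (Martin, Kenneth, Rose, Isaac) there are 4 shares of (1)/4 = 1/4 each.
Living: Martin and Isaac — each takes 1/4.
Deceased: Kenneth and Rose. Their combined 1/2 is pooled and carried to generation 2.
At generation 2 (Judith, Edmund, Quentin, Lydia, Beatrice) there are 5 shares of (1/2)/5 = 1/10 each.
Living: Edmund, Quentin, Lydia, and Beatrice — each takes 1/10.
Deceased: Judith. That 1/10 share is carried to generation 3.
At generation 3 (Charles, Harriet) there are 2 shares of (1/10)/2 = 1/20 each.
Living: Charles and Harriet — each takes 1/20.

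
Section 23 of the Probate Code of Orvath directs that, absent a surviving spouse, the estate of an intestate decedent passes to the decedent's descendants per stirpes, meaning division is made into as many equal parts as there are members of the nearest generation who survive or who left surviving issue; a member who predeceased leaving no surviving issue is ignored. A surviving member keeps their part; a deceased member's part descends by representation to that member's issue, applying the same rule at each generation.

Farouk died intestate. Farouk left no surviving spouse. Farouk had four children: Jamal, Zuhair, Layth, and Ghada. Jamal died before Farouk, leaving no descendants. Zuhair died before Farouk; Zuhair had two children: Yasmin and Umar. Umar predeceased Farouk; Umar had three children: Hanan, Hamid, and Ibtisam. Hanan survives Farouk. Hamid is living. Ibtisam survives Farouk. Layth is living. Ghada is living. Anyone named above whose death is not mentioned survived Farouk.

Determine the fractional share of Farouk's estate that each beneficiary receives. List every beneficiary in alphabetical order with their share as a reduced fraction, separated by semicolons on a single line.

Ghada 1/3; Hamid 1/18; Hanan 1/18; Ibtisam 1/18; Layth 1/3; Yasmin 1/6

There is no surviving spouse, so the entire estate passes to Farouk's descendants per stirpes.
Jamal left no surviving issue, so that branch lapses and is disregarded.
The estate is divided into 3 equal shares of 1/3 among Zuhair, Layth, Ghada.
Zuhair predeceased; the 1/3 allotted to Zuhair's branch passes to Zuhair's issue by representation.
The 1/3 is divided into 2 equal shares of 1/6 among Yasmin, Umar.
Yasmin is living and takes 1/6.
Umar predeceased; the 1/6 allotted to Umar's branch passes to Umar's issue by representation.
The 1/6 is divided into 3 equal shares of 1/18 among Hanan, Hamid, Ibtisam.
Hanan is living and takes 1/18.
Hamid is living and takes 1/18.
Ibtisam is living and takes 1/18.
Layth is living and takes 1/3.
Ghada is living and takes 1/3.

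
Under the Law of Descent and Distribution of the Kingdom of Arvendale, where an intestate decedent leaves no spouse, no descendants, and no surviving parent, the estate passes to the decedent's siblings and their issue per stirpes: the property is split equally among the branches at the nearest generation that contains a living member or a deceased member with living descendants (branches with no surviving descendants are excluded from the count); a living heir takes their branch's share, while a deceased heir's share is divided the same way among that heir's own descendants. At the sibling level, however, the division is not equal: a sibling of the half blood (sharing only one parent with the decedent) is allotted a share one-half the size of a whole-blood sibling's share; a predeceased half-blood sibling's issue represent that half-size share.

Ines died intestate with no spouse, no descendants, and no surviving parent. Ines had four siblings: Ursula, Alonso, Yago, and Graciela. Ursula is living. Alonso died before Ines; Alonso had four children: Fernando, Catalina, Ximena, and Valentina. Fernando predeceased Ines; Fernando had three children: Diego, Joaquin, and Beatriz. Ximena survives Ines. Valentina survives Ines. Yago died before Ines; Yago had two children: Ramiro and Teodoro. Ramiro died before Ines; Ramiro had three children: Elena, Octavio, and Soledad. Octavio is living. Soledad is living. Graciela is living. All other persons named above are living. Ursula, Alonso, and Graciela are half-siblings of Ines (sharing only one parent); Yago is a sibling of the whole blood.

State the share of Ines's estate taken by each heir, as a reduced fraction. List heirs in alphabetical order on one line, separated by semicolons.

Beatriz 1/60; Catalina 1/20; Diego 1/60; Elena 1/15; Graciela 1/5; Joaquin 1/60; Octavio 1/15; Soledad 1/15; Teodoro 1/5; Ursula 1/5; Valentina 1/20; Ximena 1/20

No spouse, descendants, or parent survives, so the estate passes to Ines's siblings per stirpes.
Half-blood siblings count for one-half the weight of whole-blood siblings at the initial division.
Dividing 1 in proportion to weights (total weight 5/2): Ursula (weight 1/2) → 1/5; Alonso (weight 1/2) → 1/5; Yago (weight 1) → 2/5; Graciela (weight 1/2) → 1/5.
Ursula is living and takes 1/5.
Alonso predeceased; the 1/5 allotted to Alonso's branch passes to Alonso's issue by representation.
The 1/5 is divided into 4 equal shares of 1/20 among Fernando, Catalina, Ximena, Valentina.
Fernando predeceased; the 1/20 allotted to Fernando's branch passes to Fernando's issue by representation.
The 1/20 is divided into 3 equal shares of 1/60 among Diego, Joaquin, Beatriz.
Diego is living and takes 1/60.
Joaquin is living and takes 1/60.
Beatriz is living and takes 1/60.
Catalina is living and takes 1/20.
Ximena is living and takes 1/20.
Valentina is living and takes 1/20.
Yago predeceased; the 2/5 allotted to Yago's branch passes to Yago's issue by representation.
The 2/5 is divided into 2 equal shares of 1/5 among Ramiro, Teodoro.
Ramiro predeceased; the 1/5 allotted to Ramiro's branch passes to Ramiro's issue by representation.
The 1/5 is divided into 3 equal shares of 1/15 among Elena, Octavio, Soledad.
Elena is living and takes 1/15.
Octavio is living and takes 1/15.
Soledad is living and takes 1/15.
Teodoro is living and takes 1/5.
Graciela is living and takes 1/5.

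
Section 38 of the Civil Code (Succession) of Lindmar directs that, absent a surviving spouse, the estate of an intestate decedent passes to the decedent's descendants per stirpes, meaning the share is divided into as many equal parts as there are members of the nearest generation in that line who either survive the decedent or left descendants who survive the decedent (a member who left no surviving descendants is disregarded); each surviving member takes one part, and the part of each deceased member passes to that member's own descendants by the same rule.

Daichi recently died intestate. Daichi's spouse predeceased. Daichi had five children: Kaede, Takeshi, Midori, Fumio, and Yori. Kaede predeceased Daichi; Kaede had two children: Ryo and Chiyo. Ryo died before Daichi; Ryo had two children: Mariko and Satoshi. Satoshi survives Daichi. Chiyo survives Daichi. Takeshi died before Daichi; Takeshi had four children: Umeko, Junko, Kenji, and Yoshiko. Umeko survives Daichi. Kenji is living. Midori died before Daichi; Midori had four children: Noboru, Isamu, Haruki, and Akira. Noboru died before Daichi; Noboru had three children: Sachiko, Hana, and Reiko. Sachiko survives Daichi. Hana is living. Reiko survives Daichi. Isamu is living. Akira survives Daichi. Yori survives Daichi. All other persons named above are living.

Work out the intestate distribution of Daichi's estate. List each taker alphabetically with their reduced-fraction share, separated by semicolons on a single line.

Akira 1/20; Chiyo 1/10; Fumio 1/5; Hana 1/60; Haruki 1/20; Isamu 1/20; Junko 1/20; Kenji 1/20; Mariko 1/20; Reiko 1/60; Sachiko 1/60; Satoshi 1/20; Umeko 1/20; Yori 1/5; Yoshiko 1/20

There is no surviving spouse, so the entire estate passes to Daichi's descendants per stirpes.
The estate is divided into 5 equal shares of 1/5 among Kaede, Takeshi, Midori, Fumio, Yori.
Kaede predeceased; the 1/5 allotted to Kaede's branch passes to Kaede's issue by representation.
The 1/5 is divided into 2 equal shares of 1/10 among Ryo, Chiyo.
Ryo predeceased; the 1/10 allotted to Ryo's branch passes to Ryo's issue by representation.
The 1/10 is divided into 2 equal shares of 1/20 among Mariko, Satoshi.
Mariko is living and takes 1/20.
Satoshi is living and takes 1/20.
Chiyo is living and takes 1/10.
Takeshi predeceased; the 1/5 allotted to Takeshi's branch passes to Takeshi's issue by representation.
The 1/5 is divided into 4 equal shares of 1/20 among Umeko, Junko, Kenji, Yoshiko.
Umeko is living and takes 1/20.
Junko is living and takes 1/20.
Kenji is living and takes 1/20.
Yoshiko is living and takes 1/20.
Midori predeceased; the 1/5 allotted to Midori's branch passes to Midori's issue by representation.
The 1/5 is divided into 4 equal shares of 1/20 among Noboru, Isamu, Haruki, Akira.
Noboru predeceased; the 1/20 allotted to Noboru's branch passes to Noboru's issue by representation.
The 1/20 is divided into 3 equal shares of 1/60 among Sachiko, Hana, Reiko.
Sachiko is living and takes 1/60.
Hana is living and takes 1/60.
Reiko is living and takes 1/60.
Isamu is living and takes 1/20.
Haruki is living and takes 1/20.
Akira is living and takes 1/20.
Fumio is living and takes 1/5.
Yori is living and takes 1/5.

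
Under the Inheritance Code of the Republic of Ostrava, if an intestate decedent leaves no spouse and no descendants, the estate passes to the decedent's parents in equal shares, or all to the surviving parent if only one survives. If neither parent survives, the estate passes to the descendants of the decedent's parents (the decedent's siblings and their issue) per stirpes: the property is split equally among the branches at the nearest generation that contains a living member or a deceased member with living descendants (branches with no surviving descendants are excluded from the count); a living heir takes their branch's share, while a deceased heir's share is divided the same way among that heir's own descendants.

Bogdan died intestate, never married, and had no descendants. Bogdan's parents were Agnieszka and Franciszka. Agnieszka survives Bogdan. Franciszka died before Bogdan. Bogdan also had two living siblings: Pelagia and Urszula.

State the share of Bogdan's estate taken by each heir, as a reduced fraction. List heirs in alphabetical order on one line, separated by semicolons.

Agnieszka 1

Only one parent, Agnieszka, survives, so Agnieszka takes the entire estate. The siblings take nothing because a surviving parent has priority.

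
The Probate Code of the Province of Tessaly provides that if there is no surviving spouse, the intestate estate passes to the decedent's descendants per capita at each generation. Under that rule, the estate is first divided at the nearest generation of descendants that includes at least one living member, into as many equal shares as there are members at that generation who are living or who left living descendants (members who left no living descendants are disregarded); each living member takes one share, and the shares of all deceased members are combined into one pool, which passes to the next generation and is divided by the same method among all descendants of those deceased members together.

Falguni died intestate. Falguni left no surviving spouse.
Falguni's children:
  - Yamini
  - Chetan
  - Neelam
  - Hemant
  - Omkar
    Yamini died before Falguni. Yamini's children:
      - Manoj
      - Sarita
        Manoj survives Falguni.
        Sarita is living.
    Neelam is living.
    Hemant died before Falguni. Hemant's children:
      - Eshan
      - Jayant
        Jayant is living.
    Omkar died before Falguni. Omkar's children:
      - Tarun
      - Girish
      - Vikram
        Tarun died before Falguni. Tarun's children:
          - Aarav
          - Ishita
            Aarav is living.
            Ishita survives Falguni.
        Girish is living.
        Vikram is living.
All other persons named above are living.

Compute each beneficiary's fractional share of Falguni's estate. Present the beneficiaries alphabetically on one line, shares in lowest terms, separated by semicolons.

Aarav 3/70; Chetan 1/5; Eshan 3/35; Girish 3/35; Ishita 3/70; Jayant 3/35; Manoj 3/35; Neelam 1/5; Sarita 3/35; Vikram 3/35

There is no surviving spouse, so the entire estate passes to Falguni's descendants per capita at each generation.
At generation 1 (Yamini, Chetan, Neelam, Hemant, Omkar) there are 5 shares of (1)/5 = 1/5 each.
Living: Chetan and Neelam — each takes 1/5.
Deceased: Yamini, Hemant, and Omkar. Their combined 3/5 is pooled and carried to generation 2.
At generation 2 (Manoj, Sarita, Eshan, Jayant, Tarun, Girish, Vikram) there are 7 shares of (3/5)/7 = 3/35 each.
Living: Manoj, Sarita, Eshan, Jayant, Girish, and Vikram — each takes 3/35.
Deceased: Tarun. That 3/35 share is carried to generation 3.
At generation 3 (Aarav, Ishita) there are 2 shares of (3/35)/2 = 3/70 each.
Living: Aarav and Ishita — each takes 3/70.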